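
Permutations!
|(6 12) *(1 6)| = |(1 6 12)| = 3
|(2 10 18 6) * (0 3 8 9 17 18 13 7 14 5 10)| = 40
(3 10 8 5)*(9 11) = [0, 1, 2, 10, 4, 3, 6, 7, 5, 11, 8, 9] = (3 10 8 5)(9 11)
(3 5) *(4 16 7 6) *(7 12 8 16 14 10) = (3 5)(4 14 10 7 6)(8 16 12) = [0, 1, 2, 5, 14, 3, 4, 6, 16, 9, 7, 11, 8, 13, 10, 15, 12]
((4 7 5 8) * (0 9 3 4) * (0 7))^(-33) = (0 4 3 9)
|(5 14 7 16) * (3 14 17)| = 6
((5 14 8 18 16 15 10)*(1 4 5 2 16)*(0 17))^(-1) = ((0 17)(1 4 5 14 8 18)(2 16 15 10))^(-1) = (0 17)(1 18 8 14 5 4)(2 10 15 16)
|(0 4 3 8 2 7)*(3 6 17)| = 8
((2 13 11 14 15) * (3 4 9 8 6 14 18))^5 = (2 4 15 3 14 18 6 11 8 13 9)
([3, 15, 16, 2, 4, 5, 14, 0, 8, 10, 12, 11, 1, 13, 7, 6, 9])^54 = [12, 3, 15, 1, 4, 5, 16, 10, 8, 14, 7, 11, 0, 13, 9, 2, 6]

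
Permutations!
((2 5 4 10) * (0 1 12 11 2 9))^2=(0 12 2 4 9 1 11 5 10)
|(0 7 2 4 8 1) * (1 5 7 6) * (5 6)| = |(0 5 7 2 4 8 6 1)| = 8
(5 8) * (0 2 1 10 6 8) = (0 2 1 10 6 8 5) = [2, 10, 1, 3, 4, 0, 8, 7, 5, 9, 6]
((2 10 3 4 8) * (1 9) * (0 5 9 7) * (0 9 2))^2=((0 5 2 10 3 4 8)(1 7 9))^2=(0 2 3 8 5 10 4)(1 9 7)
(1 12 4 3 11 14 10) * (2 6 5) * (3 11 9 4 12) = (1 3 9 4 11 14 10)(2 6 5) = [0, 3, 6, 9, 11, 2, 5, 7, 8, 4, 1, 14, 12, 13, 10]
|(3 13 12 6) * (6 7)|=5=|(3 13 12 7 6)|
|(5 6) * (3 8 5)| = 4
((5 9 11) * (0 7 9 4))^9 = (0 11)(4 9)(5 7)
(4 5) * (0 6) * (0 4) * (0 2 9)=(0 6 4 5 2 9)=[6, 1, 9, 3, 5, 2, 4, 7, 8, 0]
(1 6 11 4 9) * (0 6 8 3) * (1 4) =[6, 8, 2, 0, 9, 5, 11, 7, 3, 4, 10, 1] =(0 6 11 1 8 3)(4 9)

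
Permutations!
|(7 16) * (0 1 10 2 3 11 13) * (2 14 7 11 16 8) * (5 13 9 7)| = 42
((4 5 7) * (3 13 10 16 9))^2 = (3 10 9 13 16)(4 7 5)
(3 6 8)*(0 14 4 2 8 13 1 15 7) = (0 14 4 2 8 3 6 13 1 15 7) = [14, 15, 8, 6, 2, 5, 13, 0, 3, 9, 10, 11, 12, 1, 4, 7]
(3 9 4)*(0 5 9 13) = (0 5 9 4 3 13) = [5, 1, 2, 13, 3, 9, 6, 7, 8, 4, 10, 11, 12, 0]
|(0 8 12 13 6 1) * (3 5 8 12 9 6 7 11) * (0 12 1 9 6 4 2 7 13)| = |(13)(0 1 12)(2 7 11 3 5 8 6 9 4)| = 9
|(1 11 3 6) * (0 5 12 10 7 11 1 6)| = |(0 5 12 10 7 11 3)| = 7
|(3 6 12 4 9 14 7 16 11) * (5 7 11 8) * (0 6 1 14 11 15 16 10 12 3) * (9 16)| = |(0 6 3 1 14 15 9 11)(4 16 8 5 7 10 12)| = 56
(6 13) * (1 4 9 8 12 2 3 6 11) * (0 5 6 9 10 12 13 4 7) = (0 5 6 4 10 12 2 3 9 8 13 11 1 7) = [5, 7, 3, 9, 10, 6, 4, 0, 13, 8, 12, 1, 2, 11]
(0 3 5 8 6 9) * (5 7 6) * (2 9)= (0 3 7 6 2 9)(5 8)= [3, 1, 9, 7, 4, 8, 2, 6, 5, 0]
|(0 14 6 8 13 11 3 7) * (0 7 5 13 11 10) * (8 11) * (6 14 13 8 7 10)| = 9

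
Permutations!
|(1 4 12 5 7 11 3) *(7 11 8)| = |(1 4 12 5 11 3)(7 8)| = 6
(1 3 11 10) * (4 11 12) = (1 3 12 4 11 10) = [0, 3, 2, 12, 11, 5, 6, 7, 8, 9, 1, 10, 4]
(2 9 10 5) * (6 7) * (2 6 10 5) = (2 9 5 6 7 10) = [0, 1, 9, 3, 4, 6, 7, 10, 8, 5, 2]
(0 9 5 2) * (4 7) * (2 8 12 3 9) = (0 2)(3 9 5 8 12)(4 7) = [2, 1, 0, 9, 7, 8, 6, 4, 12, 5, 10, 11, 3]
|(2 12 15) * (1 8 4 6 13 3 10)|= |(1 8 4 6 13 3 10)(2 12 15)|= 21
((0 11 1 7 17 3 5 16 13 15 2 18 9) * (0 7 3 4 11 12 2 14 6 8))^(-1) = (0 8 6 14 15 13 16 5 3 1 11 4 17 7 9 18 2 12)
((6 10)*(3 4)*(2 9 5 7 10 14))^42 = (14)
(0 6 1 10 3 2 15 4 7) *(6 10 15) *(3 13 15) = (0 10 13 15 4 7)(1 3 2 6) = [10, 3, 6, 2, 7, 5, 1, 0, 8, 9, 13, 11, 12, 15, 14, 4]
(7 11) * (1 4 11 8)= (1 4 11 7 8)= [0, 4, 2, 3, 11, 5, 6, 8, 1, 9, 10, 7]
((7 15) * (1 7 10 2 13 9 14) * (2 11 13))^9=(1 7 15 10 11 13 9 14)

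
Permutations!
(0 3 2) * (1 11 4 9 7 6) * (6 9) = [3, 11, 0, 2, 6, 5, 1, 9, 8, 7, 10, 4] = (0 3 2)(1 11 4 6)(7 9)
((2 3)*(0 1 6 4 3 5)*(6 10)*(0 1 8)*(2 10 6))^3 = (0 8)(1 3 5 4 2 6 10)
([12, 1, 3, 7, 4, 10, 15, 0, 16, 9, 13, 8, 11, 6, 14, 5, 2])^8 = [0, 1, 2, 3, 4, 6, 10, 7, 8, 9, 15, 11, 12, 5, 14, 13, 16]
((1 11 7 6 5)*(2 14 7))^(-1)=((1 11 2 14 7 6 5))^(-1)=(1 5 6 7 14 2 11)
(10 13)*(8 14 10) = (8 14 10 13) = [0, 1, 2, 3, 4, 5, 6, 7, 14, 9, 13, 11, 12, 8, 10]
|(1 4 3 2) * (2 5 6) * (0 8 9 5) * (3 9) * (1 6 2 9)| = 12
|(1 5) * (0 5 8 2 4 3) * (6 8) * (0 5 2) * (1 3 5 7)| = 9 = |(0 2 4 5 3 7 1 6 8)|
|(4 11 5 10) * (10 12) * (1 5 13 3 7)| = |(1 5 12 10 4 11 13 3 7)| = 9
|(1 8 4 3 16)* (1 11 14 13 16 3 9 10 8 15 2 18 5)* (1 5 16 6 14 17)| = |(1 15 2 18 16 11 17)(4 9 10 8)(6 14 13)| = 84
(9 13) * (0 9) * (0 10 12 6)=(0 9 13 10 12 6)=[9, 1, 2, 3, 4, 5, 0, 7, 8, 13, 12, 11, 6, 10]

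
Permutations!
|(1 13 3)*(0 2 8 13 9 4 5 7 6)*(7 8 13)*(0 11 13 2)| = 10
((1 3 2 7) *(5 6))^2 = (1 2)(3 7)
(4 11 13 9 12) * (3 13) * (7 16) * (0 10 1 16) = (0 10 1 16 7)(3 13 9 12 4 11) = [10, 16, 2, 13, 11, 5, 6, 0, 8, 12, 1, 3, 4, 9, 14, 15, 7]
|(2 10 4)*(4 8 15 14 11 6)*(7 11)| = 9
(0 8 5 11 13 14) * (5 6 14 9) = [8, 1, 2, 3, 4, 11, 14, 7, 6, 5, 10, 13, 12, 9, 0] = (0 8 6 14)(5 11 13 9)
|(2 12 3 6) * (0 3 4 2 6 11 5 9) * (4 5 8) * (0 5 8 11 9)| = |(0 3 9 5)(2 12 8 4)| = 4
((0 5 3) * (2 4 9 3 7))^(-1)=(0 3 9 4 2 7 5)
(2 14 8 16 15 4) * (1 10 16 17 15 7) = (1 10 16 7)(2 14 8 17 15 4) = [0, 10, 14, 3, 2, 5, 6, 1, 17, 9, 16, 11, 12, 13, 8, 4, 7, 15]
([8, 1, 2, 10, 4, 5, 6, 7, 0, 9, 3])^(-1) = (0 8)(3 10)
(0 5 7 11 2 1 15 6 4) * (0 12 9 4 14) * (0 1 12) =(0 5 7 11 2 12 9 4)(1 15 6 14) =[5, 15, 12, 3, 0, 7, 14, 11, 8, 4, 10, 2, 9, 13, 1, 6]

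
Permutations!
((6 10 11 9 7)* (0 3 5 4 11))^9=(11)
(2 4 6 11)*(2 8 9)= [0, 1, 4, 3, 6, 5, 11, 7, 9, 2, 10, 8]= (2 4 6 11 8 9)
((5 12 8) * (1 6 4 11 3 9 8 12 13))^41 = (1 9 6 8 4 5 11 13 3)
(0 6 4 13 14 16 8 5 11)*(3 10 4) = (0 6 3 10 4 13 14 16 8 5 11) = [6, 1, 2, 10, 13, 11, 3, 7, 5, 9, 4, 0, 12, 14, 16, 15, 8]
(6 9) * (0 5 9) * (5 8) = [8, 1, 2, 3, 4, 9, 0, 7, 5, 6] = (0 8 5 9 6)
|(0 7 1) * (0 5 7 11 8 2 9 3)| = |(0 11 8 2 9 3)(1 5 7)| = 6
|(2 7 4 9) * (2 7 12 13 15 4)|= 7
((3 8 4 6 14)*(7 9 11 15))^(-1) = ((3 8 4 6 14)(7 9 11 15))^(-1) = (3 14 6 4 8)(7 15 11 9)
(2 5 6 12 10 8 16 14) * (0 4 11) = (0 4 11)(2 5 6 12 10 8 16 14) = [4, 1, 5, 3, 11, 6, 12, 7, 16, 9, 8, 0, 10, 13, 2, 15, 14]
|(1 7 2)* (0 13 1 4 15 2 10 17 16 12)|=|(0 13 1 7 10 17 16 12)(2 4 15)|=24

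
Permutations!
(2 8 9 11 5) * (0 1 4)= (0 1 4)(2 8 9 11 5)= [1, 4, 8, 3, 0, 2, 6, 7, 9, 11, 10, 5]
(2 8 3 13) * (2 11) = (2 8 3 13 11) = [0, 1, 8, 13, 4, 5, 6, 7, 3, 9, 10, 2, 12, 11]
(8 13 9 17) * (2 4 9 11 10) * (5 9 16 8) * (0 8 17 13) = (0 8)(2 4 16 17 5 9 13 11 10) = [8, 1, 4, 3, 16, 9, 6, 7, 0, 13, 2, 10, 12, 11, 14, 15, 17, 5]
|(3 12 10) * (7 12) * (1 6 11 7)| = 7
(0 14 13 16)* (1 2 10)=(0 14 13 16)(1 2 10)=[14, 2, 10, 3, 4, 5, 6, 7, 8, 9, 1, 11, 12, 16, 13, 15, 0]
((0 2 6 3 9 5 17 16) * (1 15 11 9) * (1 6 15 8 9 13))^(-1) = (0 16 17 5 9 8 1 13 11 15 2)(3 6)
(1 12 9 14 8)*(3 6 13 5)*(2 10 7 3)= (1 12 9 14 8)(2 10 7 3 6 13 5)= [0, 12, 10, 6, 4, 2, 13, 3, 1, 14, 7, 11, 9, 5, 8]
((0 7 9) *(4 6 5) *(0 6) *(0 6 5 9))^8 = (9)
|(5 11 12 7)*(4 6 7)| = |(4 6 7 5 11 12)| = 6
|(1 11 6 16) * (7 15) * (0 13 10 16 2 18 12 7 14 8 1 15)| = |(0 13 10 16 15 14 8 1 11 6 2 18 12 7)| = 14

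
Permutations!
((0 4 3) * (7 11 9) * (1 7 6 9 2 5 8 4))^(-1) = (0 3 4 8 5 2 11 7 1)(6 9)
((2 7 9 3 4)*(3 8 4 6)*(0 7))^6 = (9)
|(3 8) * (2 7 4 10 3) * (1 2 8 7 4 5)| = 7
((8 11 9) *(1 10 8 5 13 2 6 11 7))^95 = ((1 10 8 7)(2 6 11 9 5 13))^95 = (1 7 8 10)(2 13 5 9 11 6)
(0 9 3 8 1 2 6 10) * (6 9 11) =(0 11 6 10)(1 2 9 3 8) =[11, 2, 9, 8, 4, 5, 10, 7, 1, 3, 0, 6]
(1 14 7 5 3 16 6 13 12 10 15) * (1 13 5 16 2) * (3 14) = [0, 3, 1, 2, 4, 14, 5, 16, 8, 9, 15, 11, 10, 12, 7, 13, 6] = (1 3 2)(5 14 7 16 6)(10 15 13 12)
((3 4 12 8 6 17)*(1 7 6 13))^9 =(17)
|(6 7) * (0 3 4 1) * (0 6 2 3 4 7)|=12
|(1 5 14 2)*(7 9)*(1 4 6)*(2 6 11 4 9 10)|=4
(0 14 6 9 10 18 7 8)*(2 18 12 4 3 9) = (0 14 6 2 18 7 8)(3 9 10 12 4) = [14, 1, 18, 9, 3, 5, 2, 8, 0, 10, 12, 11, 4, 13, 6, 15, 16, 17, 7]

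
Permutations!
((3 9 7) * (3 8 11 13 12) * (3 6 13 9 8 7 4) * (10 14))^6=(14)(3 8 11 9 4)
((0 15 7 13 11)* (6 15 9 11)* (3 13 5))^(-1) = (0 11 9)(3 5 7 15 6 13)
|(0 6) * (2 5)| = 2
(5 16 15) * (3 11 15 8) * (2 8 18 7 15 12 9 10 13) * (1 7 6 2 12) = [0, 7, 8, 11, 4, 16, 2, 15, 3, 10, 13, 1, 9, 12, 14, 5, 18, 17, 6] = (1 7 15 5 16 18 6 2 8 3 11)(9 10 13 12)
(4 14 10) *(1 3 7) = (1 3 7)(4 14 10) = [0, 3, 2, 7, 14, 5, 6, 1, 8, 9, 4, 11, 12, 13, 10]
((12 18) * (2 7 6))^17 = (2 6 7)(12 18)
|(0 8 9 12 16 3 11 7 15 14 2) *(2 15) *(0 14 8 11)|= 11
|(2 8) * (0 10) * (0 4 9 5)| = 10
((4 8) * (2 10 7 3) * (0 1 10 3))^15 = (0 7 10 1)(2 3)(4 8)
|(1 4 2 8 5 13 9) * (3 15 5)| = |(1 4 2 8 3 15 5 13 9)| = 9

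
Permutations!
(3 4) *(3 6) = (3 4 6) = [0, 1, 2, 4, 6, 5, 3]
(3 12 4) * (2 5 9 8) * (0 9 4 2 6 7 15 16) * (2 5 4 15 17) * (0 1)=(0 9 8 6 7 17 2 4 3 12 5 15 16 1)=[9, 0, 4, 12, 3, 15, 7, 17, 6, 8, 10, 11, 5, 13, 14, 16, 1, 2]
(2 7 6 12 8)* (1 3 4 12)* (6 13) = (1 3 4 12 8 2 7 13 6) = [0, 3, 7, 4, 12, 5, 1, 13, 2, 9, 10, 11, 8, 6]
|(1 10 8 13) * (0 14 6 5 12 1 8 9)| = 8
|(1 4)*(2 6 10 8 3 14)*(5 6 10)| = |(1 4)(2 10 8 3 14)(5 6)| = 10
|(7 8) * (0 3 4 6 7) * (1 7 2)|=8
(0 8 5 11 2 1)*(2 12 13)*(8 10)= (0 10 8 5 11 12 13 2 1)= [10, 0, 1, 3, 4, 11, 6, 7, 5, 9, 8, 12, 13, 2]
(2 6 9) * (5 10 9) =(2 6 5 10 9) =[0, 1, 6, 3, 4, 10, 5, 7, 8, 2, 9]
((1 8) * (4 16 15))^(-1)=((1 8)(4 16 15))^(-1)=(1 8)(4 15 16)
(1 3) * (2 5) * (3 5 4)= [0, 5, 4, 1, 3, 2]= (1 5 2 4 3)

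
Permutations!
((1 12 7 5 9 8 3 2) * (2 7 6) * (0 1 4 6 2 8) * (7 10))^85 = (0 1 12 2 4 6 8 3 10 7 5 9)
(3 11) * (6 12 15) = (3 11)(6 12 15) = [0, 1, 2, 11, 4, 5, 12, 7, 8, 9, 10, 3, 15, 13, 14, 6]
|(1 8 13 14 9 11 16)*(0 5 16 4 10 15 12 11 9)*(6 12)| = 42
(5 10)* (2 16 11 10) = (2 16 11 10 5) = [0, 1, 16, 3, 4, 2, 6, 7, 8, 9, 5, 10, 12, 13, 14, 15, 11]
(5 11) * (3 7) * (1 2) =(1 2)(3 7)(5 11) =[0, 2, 1, 7, 4, 11, 6, 3, 8, 9, 10, 5]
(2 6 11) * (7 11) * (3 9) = (2 6 7 11)(3 9) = [0, 1, 6, 9, 4, 5, 7, 11, 8, 3, 10, 2]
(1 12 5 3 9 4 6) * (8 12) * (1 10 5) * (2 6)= (1 8 12)(2 6 10 5 3 9 4)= [0, 8, 6, 9, 2, 3, 10, 7, 12, 4, 5, 11, 1]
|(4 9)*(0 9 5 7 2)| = |(0 9 4 5 7 2)| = 6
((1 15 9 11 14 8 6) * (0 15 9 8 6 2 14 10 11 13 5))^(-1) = ((0 15 8 2 14 6 1 9 13 5)(10 11))^(-1) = (0 5 13 9 1 6 14 2 8 15)(10 11)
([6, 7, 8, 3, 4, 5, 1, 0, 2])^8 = [0, 1, 2, 3, 4, 5, 6, 7, 8]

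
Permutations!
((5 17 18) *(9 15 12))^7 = (5 17 18)(9 15 12) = ((5 17 18)(9 15 12))^7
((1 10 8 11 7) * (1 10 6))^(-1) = (1 6)(7 11 8 10) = ((1 6)(7 10 8 11))^(-1)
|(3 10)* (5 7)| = |(3 10)(5 7)| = 2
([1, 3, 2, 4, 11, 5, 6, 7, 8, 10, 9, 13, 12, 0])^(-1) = (0 13 11 4 3 1)(9 10)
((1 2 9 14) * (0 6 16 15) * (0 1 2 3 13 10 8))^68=(0 3 6 13 16 10 15 8 1)(2 14 9)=((0 6 16 15 1 3 13 10 8)(2 9 14))^68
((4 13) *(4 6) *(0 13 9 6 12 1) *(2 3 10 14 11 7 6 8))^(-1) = ((0 13 12 1)(2 3 10 14 11 7 6 4 9 8))^(-1) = (0 1 12 13)(2 8 9 4 6 7 11 14 10 3)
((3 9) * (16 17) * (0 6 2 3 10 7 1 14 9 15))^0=(17)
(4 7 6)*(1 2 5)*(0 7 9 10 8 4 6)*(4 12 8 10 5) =[7, 2, 4, 3, 9, 1, 6, 0, 12, 5, 10, 11, 8] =(0 7)(1 2 4 9 5)(8 12)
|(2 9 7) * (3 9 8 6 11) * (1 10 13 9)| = |(1 10 13 9 7 2 8 6 11 3)| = 10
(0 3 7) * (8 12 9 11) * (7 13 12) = (0 3 13 12 9 11 8 7) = [3, 1, 2, 13, 4, 5, 6, 0, 7, 11, 10, 8, 9, 12]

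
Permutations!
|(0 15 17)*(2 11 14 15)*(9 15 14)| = |(0 2 11 9 15 17)| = 6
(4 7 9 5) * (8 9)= (4 7 8 9 5)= [0, 1, 2, 3, 7, 4, 6, 8, 9, 5]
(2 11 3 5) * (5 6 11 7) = (2 7 5)(3 6 11) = [0, 1, 7, 6, 4, 2, 11, 5, 8, 9, 10, 3]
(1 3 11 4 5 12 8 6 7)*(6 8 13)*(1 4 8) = [0, 3, 2, 11, 5, 12, 7, 4, 1, 9, 10, 8, 13, 6] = (1 3 11 8)(4 5 12 13 6 7)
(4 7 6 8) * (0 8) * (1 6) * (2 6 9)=(0 8 4 7 1 9 2 6)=[8, 9, 6, 3, 7, 5, 0, 1, 4, 2]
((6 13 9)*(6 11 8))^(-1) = (6 8 11 9 13)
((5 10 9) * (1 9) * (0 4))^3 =((0 4)(1 9 5 10))^3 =(0 4)(1 10 5 9)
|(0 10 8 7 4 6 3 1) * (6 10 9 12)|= |(0 9 12 6 3 1)(4 10 8 7)|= 12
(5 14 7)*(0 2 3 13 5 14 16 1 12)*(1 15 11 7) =(0 2 3 13 5 16 15 11 7 14 1 12) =[2, 12, 3, 13, 4, 16, 6, 14, 8, 9, 10, 7, 0, 5, 1, 11, 15]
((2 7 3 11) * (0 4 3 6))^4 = ((0 4 3 11 2 7 6))^4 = (0 2 4 7 3 6 11)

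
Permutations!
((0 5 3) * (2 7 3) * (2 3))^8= (7)(0 3 5)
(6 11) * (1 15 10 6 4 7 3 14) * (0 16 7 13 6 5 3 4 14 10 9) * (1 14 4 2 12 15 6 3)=(0 16 7 2 12 15 9)(1 6 11 4 13 3 10 5)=[16, 6, 12, 10, 13, 1, 11, 2, 8, 0, 5, 4, 15, 3, 14, 9, 7]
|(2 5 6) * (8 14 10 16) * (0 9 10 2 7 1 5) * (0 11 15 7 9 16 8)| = 22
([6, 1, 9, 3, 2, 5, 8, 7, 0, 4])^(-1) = (0 8 6)(2 4 9)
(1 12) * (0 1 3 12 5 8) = [1, 5, 2, 12, 4, 8, 6, 7, 0, 9, 10, 11, 3] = (0 1 5 8)(3 12)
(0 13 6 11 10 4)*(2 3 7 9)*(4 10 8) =[13, 1, 3, 7, 0, 5, 11, 9, 4, 2, 10, 8, 12, 6] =(0 13 6 11 8 4)(2 3 7 9)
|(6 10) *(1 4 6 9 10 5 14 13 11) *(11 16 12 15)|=|(1 4 6 5 14 13 16 12 15 11)(9 10)|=10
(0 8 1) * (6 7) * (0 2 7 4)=[8, 2, 7, 3, 0, 5, 4, 6, 1]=(0 8 1 2 7 6 4)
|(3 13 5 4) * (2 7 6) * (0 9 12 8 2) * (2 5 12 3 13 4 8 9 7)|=|(0 7 6)(3 4 13 12 9)(5 8)|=30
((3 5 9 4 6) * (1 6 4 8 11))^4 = ((1 6 3 5 9 8 11))^4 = (1 9 6 8 3 11 5)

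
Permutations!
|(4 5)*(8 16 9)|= |(4 5)(8 16 9)|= 6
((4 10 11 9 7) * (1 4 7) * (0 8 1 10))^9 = ((0 8 1 4)(9 10 11))^9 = (11)(0 8 1 4)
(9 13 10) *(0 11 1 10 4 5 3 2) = (0 11 1 10 9 13 4 5 3 2) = [11, 10, 0, 2, 5, 3, 6, 7, 8, 13, 9, 1, 12, 4]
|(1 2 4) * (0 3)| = |(0 3)(1 2 4)| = 6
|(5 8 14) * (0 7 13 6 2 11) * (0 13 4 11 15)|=|(0 7 4 11 13 6 2 15)(5 8 14)|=24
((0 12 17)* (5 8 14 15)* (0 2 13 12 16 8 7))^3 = ((0 16 8 14 15 5 7)(2 13 12 17))^3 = (0 14 7 8 5 16 15)(2 17 12 13)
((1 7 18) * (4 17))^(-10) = ((1 7 18)(4 17))^(-10) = (1 18 7)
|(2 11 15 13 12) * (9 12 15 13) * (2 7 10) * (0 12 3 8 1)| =12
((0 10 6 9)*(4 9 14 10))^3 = (14)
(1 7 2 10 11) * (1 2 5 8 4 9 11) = (1 7 5 8 4 9 11 2 10) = [0, 7, 10, 3, 9, 8, 6, 5, 4, 11, 1, 2]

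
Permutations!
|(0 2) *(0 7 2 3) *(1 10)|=2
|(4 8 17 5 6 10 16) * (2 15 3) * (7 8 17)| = 6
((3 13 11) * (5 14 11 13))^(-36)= (14)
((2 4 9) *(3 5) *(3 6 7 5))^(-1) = ((2 4 9)(5 6 7))^(-1) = (2 9 4)(5 7 6)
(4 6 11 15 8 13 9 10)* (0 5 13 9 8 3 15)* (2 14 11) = (0 5 13 8 9 10 4 6 2 14 11)(3 15) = [5, 1, 14, 15, 6, 13, 2, 7, 9, 10, 4, 0, 12, 8, 11, 3]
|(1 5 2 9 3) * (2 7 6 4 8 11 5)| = 12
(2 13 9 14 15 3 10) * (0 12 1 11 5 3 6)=[12, 11, 13, 10, 4, 3, 0, 7, 8, 14, 2, 5, 1, 9, 15, 6]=(0 12 1 11 5 3 10 2 13 9 14 15 6)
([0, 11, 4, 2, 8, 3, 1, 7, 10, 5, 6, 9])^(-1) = (1 6 10 8 4 2 3 5 9 11)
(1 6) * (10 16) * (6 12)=(1 12 6)(10 16)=[0, 12, 2, 3, 4, 5, 1, 7, 8, 9, 16, 11, 6, 13, 14, 15, 10]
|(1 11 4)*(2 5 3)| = 3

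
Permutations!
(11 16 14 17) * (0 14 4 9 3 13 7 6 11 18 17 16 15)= (0 14 16 4 9 3 13 7 6 11 15)(17 18)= [14, 1, 2, 13, 9, 5, 11, 6, 8, 3, 10, 15, 12, 7, 16, 0, 4, 18, 17]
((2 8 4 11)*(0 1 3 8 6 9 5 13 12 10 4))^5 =(0 1 3 8)(2 12 6 10 9 4 5 11 13)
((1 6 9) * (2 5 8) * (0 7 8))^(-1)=(0 5 2 8 7)(1 9 6)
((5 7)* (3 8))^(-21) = ((3 8)(5 7))^(-21) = (3 8)(5 7)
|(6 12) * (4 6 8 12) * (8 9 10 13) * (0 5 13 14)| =|(0 5 13 8 12 9 10 14)(4 6)| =8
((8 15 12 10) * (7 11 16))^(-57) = ((7 11 16)(8 15 12 10))^(-57) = (16)(8 10 12 15)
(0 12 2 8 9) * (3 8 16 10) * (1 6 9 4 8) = (0 12 2 16 10 3 1 6 9)(4 8) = [12, 6, 16, 1, 8, 5, 9, 7, 4, 0, 3, 11, 2, 13, 14, 15, 10]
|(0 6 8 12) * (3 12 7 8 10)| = 10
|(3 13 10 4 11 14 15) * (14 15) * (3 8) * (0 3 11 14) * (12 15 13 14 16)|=24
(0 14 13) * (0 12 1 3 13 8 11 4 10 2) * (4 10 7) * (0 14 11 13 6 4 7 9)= (0 11 10 2 14 8 13 12 1 3 6 4 9)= [11, 3, 14, 6, 9, 5, 4, 7, 13, 0, 2, 10, 1, 12, 8]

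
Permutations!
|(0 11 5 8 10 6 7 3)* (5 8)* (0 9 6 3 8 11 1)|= |(11)(0 1)(3 9 6 7 8 10)|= 6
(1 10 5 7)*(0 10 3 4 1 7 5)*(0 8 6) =(0 10 8 6)(1 3 4) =[10, 3, 2, 4, 1, 5, 0, 7, 6, 9, 8]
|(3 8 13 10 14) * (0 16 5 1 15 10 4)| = |(0 16 5 1 15 10 14 3 8 13 4)| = 11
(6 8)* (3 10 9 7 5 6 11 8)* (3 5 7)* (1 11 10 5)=[0, 11, 2, 5, 4, 6, 1, 7, 10, 3, 9, 8]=(1 11 8 10 9 3 5 6)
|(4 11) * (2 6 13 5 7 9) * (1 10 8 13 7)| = 20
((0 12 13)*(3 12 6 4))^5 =(0 13 12 3 4 6)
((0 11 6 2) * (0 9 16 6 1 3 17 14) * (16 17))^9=((0 11 1 3 16 6 2 9 17 14))^9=(0 14 17 9 2 6 16 3 1 11)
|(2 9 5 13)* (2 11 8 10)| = |(2 9 5 13 11 8 10)| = 7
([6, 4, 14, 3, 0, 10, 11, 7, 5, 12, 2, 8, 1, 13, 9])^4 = [5, 11, 1, 3, 8, 9, 10, 7, 14, 0, 12, 2, 6, 13, 4]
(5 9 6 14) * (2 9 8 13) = (2 9 6 14 5 8 13) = [0, 1, 9, 3, 4, 8, 14, 7, 13, 6, 10, 11, 12, 2, 5]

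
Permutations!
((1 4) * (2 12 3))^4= (2 12 3)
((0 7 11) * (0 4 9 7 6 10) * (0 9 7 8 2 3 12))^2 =(0 10 8 3)(2 12 6 9)(4 11 7)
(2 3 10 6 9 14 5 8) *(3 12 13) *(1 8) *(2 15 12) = (1 8 15 12 13 3 10 6 9 14 5) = [0, 8, 2, 10, 4, 1, 9, 7, 15, 14, 6, 11, 13, 3, 5, 12]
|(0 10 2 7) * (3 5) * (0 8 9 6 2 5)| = |(0 10 5 3)(2 7 8 9 6)| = 20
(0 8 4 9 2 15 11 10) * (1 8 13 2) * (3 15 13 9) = [9, 8, 13, 15, 3, 5, 6, 7, 4, 1, 0, 10, 12, 2, 14, 11] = (0 9 1 8 4 3 15 11 10)(2 13)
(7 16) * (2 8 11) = (2 8 11)(7 16) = [0, 1, 8, 3, 4, 5, 6, 16, 11, 9, 10, 2, 12, 13, 14, 15, 7]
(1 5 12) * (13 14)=[0, 5, 2, 3, 4, 12, 6, 7, 8, 9, 10, 11, 1, 14, 13]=(1 5 12)(13 14)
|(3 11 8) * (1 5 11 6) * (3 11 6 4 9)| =6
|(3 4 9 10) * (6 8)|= 4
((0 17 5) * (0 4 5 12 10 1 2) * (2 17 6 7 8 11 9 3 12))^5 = (0 9 17 8 10 6 3 2 11 1 7 12)(4 5)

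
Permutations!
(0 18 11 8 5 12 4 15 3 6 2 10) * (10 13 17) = (0 18 11 8 5 12 4 15 3 6 2 13 17 10) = [18, 1, 13, 6, 15, 12, 2, 7, 5, 9, 0, 8, 4, 17, 14, 3, 16, 10, 11]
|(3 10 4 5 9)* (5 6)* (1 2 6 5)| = 15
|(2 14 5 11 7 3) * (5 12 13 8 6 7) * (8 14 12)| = |(2 12 13 14 8 6 7 3)(5 11)| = 8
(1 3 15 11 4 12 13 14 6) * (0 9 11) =(0 9 11 4 12 13 14 6 1 3 15) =[9, 3, 2, 15, 12, 5, 1, 7, 8, 11, 10, 4, 13, 14, 6, 0]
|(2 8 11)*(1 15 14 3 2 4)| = |(1 15 14 3 2 8 11 4)| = 8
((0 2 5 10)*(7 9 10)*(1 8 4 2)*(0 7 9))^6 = ((0 1 8 4 2 5 9 10 7))^6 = (0 9 4)(1 10 2)(5 8 7)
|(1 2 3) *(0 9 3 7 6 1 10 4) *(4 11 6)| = 10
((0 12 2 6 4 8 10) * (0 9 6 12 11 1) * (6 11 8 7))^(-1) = ((0 8 10 9 11 1)(2 12)(4 7 6))^(-1) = (0 1 11 9 10 8)(2 12)(4 6 7)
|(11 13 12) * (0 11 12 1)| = 4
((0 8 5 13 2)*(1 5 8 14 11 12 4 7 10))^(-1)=(0 2 13 5 1 10 7 4 12 11 14)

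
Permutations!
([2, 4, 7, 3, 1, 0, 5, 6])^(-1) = (0 5 6 7 2)(1 4)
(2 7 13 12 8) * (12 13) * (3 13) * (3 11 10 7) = (2 3 13 11 10 7 12 8) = [0, 1, 3, 13, 4, 5, 6, 12, 2, 9, 7, 10, 8, 11]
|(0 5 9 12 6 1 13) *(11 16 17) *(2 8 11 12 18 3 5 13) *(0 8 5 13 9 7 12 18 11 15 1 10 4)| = 18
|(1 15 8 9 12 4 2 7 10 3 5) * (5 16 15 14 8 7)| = |(1 14 8 9 12 4 2 5)(3 16 15 7 10)| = 40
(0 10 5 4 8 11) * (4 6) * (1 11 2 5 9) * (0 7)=(0 10 9 1 11 7)(2 5 6 4 8)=[10, 11, 5, 3, 8, 6, 4, 0, 2, 1, 9, 7]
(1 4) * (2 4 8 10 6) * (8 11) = (1 11 8 10 6 2 4) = [0, 11, 4, 3, 1, 5, 2, 7, 10, 9, 6, 8]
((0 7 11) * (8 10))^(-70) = ((0 7 11)(8 10))^(-70) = (0 11 7)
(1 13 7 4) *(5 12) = (1 13 7 4)(5 12) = [0, 13, 2, 3, 1, 12, 6, 4, 8, 9, 10, 11, 5, 7]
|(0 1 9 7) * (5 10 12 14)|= |(0 1 9 7)(5 10 12 14)|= 4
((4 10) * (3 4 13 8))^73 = ((3 4 10 13 8))^73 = (3 13 4 8 10)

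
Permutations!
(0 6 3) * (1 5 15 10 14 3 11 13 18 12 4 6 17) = (0 17 1 5 15 10 14 3)(4 6 11 13 18 12) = [17, 5, 2, 0, 6, 15, 11, 7, 8, 9, 14, 13, 4, 18, 3, 10, 16, 1, 12]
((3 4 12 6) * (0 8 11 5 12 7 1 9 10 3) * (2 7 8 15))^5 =((0 15 2 7 1 9 10 3 4 8 11 5 12 6))^5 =(0 9 11 15 10 5 2 3 12 7 4 6 1 8)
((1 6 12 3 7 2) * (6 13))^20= (1 2 7 3 12 6 13)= ((1 13 6 12 3 7 2))^20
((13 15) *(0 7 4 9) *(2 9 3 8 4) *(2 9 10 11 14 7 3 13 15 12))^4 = ((15)(0 3 8 4 13 12 2 10 11 14 7 9))^4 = (15)(0 13 11)(2 7 8)(3 12 14)(4 10 9)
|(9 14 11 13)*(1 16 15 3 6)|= 20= |(1 16 15 3 6)(9 14 11 13)|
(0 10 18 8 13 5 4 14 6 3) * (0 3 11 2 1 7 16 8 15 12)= (0 10 18 15 12)(1 7 16 8 13 5 4 14 6 11 2)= [10, 7, 1, 3, 14, 4, 11, 16, 13, 9, 18, 2, 0, 5, 6, 12, 8, 17, 15]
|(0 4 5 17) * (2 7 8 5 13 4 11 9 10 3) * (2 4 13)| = |(0 11 9 10 3 4 2 7 8 5 17)| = 11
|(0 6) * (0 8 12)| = 4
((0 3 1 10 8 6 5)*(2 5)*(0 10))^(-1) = ((0 3 1)(2 5 10 8 6))^(-1) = (0 1 3)(2 6 8 10 5)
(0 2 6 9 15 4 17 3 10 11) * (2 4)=[4, 1, 6, 10, 17, 5, 9, 7, 8, 15, 11, 0, 12, 13, 14, 2, 16, 3]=(0 4 17 3 10 11)(2 6 9 15)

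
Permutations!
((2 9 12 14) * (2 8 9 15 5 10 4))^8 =(2 10 15 4 5)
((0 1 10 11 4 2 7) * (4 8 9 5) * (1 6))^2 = (0 1 11 9 4 7 6 10 8 5 2)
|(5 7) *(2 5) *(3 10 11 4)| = |(2 5 7)(3 10 11 4)| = 12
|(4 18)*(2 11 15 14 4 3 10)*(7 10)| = 9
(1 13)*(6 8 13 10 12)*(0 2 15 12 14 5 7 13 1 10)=(0 2 15 12 6 8 1)(5 7 13 10 14)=[2, 0, 15, 3, 4, 7, 8, 13, 1, 9, 14, 11, 6, 10, 5, 12]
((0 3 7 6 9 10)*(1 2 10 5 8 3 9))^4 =(0 3 2 5 6)(1 9 7 10 8)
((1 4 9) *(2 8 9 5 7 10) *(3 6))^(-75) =(1 2 5 9 10 4 8 7)(3 6)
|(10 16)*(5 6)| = |(5 6)(10 16)| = 2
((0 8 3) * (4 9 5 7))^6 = ((0 8 3)(4 9 5 7))^6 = (4 5)(7 9)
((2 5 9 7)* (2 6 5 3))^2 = (5 7)(6 9)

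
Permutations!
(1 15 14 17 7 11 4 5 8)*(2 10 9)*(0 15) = (0 15 14 17 7 11 4 5 8 1)(2 10 9) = [15, 0, 10, 3, 5, 8, 6, 11, 1, 2, 9, 4, 12, 13, 17, 14, 16, 7]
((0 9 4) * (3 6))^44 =(0 4 9)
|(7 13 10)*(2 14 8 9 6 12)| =|(2 14 8 9 6 12)(7 13 10)| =6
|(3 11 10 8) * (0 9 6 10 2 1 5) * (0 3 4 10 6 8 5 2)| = 8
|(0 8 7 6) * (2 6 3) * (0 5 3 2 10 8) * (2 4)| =8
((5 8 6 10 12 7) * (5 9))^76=(5 9 7 12 10 6 8)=((5 8 6 10 12 7 9))^76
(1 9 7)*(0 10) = (0 10)(1 9 7) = [10, 9, 2, 3, 4, 5, 6, 1, 8, 7, 0]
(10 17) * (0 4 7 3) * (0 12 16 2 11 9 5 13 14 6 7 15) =(0 4 15)(2 11 9 5 13 14 6 7 3 12 16)(10 17) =[4, 1, 11, 12, 15, 13, 7, 3, 8, 5, 17, 9, 16, 14, 6, 0, 2, 10]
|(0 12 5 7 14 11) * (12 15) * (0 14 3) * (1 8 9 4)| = 12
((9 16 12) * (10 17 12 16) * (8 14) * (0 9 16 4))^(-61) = (0 10 12 4 9 17 16)(8 14)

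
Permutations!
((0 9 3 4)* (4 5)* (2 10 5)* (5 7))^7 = (0 4 5 7 10 2 3 9)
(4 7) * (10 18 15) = [0, 1, 2, 3, 7, 5, 6, 4, 8, 9, 18, 11, 12, 13, 14, 10, 16, 17, 15] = (4 7)(10 18 15)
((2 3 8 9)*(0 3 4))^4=(0 2 8)(3 4 9)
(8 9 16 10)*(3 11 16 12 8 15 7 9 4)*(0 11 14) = (0 11 16 10 15 7 9 12 8 4 3 14) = [11, 1, 2, 14, 3, 5, 6, 9, 4, 12, 15, 16, 8, 13, 0, 7, 10]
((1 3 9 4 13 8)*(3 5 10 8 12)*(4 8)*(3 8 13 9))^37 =(1 13 10 8 9 5 12 4) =((1 5 10 4 9 13 12 8))^37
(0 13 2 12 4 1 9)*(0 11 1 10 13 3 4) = (0 3 4 10 13 2 12)(1 9 11) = [3, 9, 12, 4, 10, 5, 6, 7, 8, 11, 13, 1, 0, 2]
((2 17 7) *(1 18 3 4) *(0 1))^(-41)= (0 4 3 18 1)(2 17 7)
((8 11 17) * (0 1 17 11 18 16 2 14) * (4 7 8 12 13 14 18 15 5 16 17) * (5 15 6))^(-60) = (0 17 5 4 13 2 8)(1 12 16 7 14 18 6)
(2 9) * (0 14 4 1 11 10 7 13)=(0 14 4 1 11 10 7 13)(2 9)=[14, 11, 9, 3, 1, 5, 6, 13, 8, 2, 7, 10, 12, 0, 4]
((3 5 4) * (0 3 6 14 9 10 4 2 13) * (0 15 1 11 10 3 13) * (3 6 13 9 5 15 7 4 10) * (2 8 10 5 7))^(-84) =((0 9 6 14 7 4 13 2)(1 11 3 15)(5 8 10))^(-84) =(15)(0 7)(2 14)(4 9)(6 13)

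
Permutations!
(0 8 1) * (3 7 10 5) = (0 8 1)(3 7 10 5) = [8, 0, 2, 7, 4, 3, 6, 10, 1, 9, 5]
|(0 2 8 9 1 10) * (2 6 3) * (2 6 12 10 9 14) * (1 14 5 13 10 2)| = |(0 12 2 8 5 13 10)(1 9 14)(3 6)| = 42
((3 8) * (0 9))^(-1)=((0 9)(3 8))^(-1)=(0 9)(3 8)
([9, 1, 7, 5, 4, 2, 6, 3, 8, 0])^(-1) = (0 9)(2 5 3 7)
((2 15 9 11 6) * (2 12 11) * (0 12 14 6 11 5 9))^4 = (0 2 5)(9 12 15)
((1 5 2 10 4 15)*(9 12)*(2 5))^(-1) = (1 15 4 10 2)(9 12)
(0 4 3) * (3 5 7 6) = [4, 1, 2, 0, 5, 7, 3, 6] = (0 4 5 7 6 3)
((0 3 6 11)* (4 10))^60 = ((0 3 6 11)(4 10))^60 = (11)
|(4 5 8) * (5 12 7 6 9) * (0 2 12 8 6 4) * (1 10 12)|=24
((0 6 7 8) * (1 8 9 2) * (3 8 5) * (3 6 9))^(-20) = (0 3 6 1 9 8 7 5 2)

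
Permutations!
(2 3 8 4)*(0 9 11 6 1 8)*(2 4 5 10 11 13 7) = [9, 8, 3, 0, 4, 10, 1, 2, 5, 13, 11, 6, 12, 7] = (0 9 13 7 2 3)(1 8 5 10 11 6)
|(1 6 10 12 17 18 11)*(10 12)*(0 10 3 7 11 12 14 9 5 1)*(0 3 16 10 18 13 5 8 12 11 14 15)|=30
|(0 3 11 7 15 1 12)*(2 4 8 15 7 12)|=|(0 3 11 12)(1 2 4 8 15)|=20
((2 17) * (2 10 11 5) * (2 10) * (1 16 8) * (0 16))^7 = (0 1 8 16)(2 17)(5 10 11)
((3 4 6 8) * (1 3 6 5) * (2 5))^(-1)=(1 5 2 4 3)(6 8)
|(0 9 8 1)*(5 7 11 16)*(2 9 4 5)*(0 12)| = 11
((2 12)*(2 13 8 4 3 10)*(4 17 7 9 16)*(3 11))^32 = (2 4 17)(3 9 13)(7 12 11)(8 10 16)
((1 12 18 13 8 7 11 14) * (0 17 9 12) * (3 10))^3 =(0 12 8 14 17 18 7 1 9 13 11)(3 10) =((0 17 9 12 18 13 8 7 11 14 1)(3 10))^3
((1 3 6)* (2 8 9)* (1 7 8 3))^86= (2 6 8)(3 7 9)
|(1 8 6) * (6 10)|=4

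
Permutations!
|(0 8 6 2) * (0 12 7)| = 6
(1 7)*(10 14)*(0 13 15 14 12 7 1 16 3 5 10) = (0 13 15 14)(3 5 10 12 7 16) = [13, 1, 2, 5, 4, 10, 6, 16, 8, 9, 12, 11, 7, 15, 0, 14, 3]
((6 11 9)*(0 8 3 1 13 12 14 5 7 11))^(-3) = (0 11 14 1)(3 6 7 12)(5 13 8 9)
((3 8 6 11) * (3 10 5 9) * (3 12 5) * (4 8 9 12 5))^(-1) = ((3 9 5 12 4 8 6 11 10))^(-1) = (3 10 11 6 8 4 12 5 9)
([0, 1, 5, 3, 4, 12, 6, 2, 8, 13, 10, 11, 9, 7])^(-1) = (2 7 13 9 12 5)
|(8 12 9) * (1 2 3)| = |(1 2 3)(8 12 9)| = 3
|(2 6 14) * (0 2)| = |(0 2 6 14)| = 4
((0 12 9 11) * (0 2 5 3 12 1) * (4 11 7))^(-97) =(0 1)(2 11 4 7 9 12 3 5)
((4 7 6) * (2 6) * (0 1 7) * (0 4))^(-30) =(7)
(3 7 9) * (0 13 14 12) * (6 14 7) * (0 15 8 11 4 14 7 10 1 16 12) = [13, 16, 2, 6, 14, 5, 7, 9, 11, 3, 1, 4, 15, 10, 0, 8, 12] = (0 13 10 1 16 12 15 8 11 4 14)(3 6 7 9)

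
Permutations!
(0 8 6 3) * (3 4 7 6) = (0 8 3)(4 7 6) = [8, 1, 2, 0, 7, 5, 4, 6, 3]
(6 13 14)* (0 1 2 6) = (0 1 2 6 13 14) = [1, 2, 6, 3, 4, 5, 13, 7, 8, 9, 10, 11, 12, 14, 0]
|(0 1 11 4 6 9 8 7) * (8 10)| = |(0 1 11 4 6 9 10 8 7)| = 9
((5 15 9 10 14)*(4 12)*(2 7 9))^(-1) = ((2 7 9 10 14 5 15)(4 12))^(-1) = (2 15 5 14 10 9 7)(4 12)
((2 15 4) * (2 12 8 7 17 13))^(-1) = ((2 15 4 12 8 7 17 13))^(-1) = (2 13 17 7 8 12 4 15)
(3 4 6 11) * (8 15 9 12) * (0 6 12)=(0 6 11 3 4 12 8 15 9)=[6, 1, 2, 4, 12, 5, 11, 7, 15, 0, 10, 3, 8, 13, 14, 9]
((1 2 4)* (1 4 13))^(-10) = (1 13 2)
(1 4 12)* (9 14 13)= (1 4 12)(9 14 13)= [0, 4, 2, 3, 12, 5, 6, 7, 8, 14, 10, 11, 1, 9, 13]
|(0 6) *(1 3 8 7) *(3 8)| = 6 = |(0 6)(1 8 7)|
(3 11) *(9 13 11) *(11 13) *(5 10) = (13)(3 9 11)(5 10) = [0, 1, 2, 9, 4, 10, 6, 7, 8, 11, 5, 3, 12, 13]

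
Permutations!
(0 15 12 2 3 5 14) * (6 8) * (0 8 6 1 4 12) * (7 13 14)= (0 15)(1 4 12 2 3 5 7 13 14 8)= [15, 4, 3, 5, 12, 7, 6, 13, 1, 9, 10, 11, 2, 14, 8, 0]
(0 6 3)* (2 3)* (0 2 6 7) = (0 7)(2 3) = [7, 1, 3, 2, 4, 5, 6, 0]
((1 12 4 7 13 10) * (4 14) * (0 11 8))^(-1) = ((0 11 8)(1 12 14 4 7 13 10))^(-1) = (0 8 11)(1 10 13 7 4 14 12)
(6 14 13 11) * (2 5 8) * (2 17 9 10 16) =(2 5 8 17 9 10 16)(6 14 13 11) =[0, 1, 5, 3, 4, 8, 14, 7, 17, 10, 16, 6, 12, 11, 13, 15, 2, 9]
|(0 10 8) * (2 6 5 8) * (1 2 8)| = 12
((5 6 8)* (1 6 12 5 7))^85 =(1 6 8 7)(5 12)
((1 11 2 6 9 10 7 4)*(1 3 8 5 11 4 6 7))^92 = (1 5 6 4 11 9 3 2 10 8 7)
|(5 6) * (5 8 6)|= 2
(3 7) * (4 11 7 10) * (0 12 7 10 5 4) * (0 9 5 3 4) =(0 12 7 4 11 10 9 5) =[12, 1, 2, 3, 11, 0, 6, 4, 8, 5, 9, 10, 7]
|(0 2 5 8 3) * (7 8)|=6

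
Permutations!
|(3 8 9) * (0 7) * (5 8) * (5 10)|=10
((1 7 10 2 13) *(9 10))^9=(1 10)(2 7)(9 13)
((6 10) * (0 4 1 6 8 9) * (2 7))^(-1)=((0 4 1 6 10 8 9)(2 7))^(-1)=(0 9 8 10 6 1 4)(2 7)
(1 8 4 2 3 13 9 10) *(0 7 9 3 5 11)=(0 7 9 10 1 8 4 2 5 11)(3 13)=[7, 8, 5, 13, 2, 11, 6, 9, 4, 10, 1, 0, 12, 3]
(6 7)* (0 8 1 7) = (0 8 1 7 6) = [8, 7, 2, 3, 4, 5, 0, 6, 1]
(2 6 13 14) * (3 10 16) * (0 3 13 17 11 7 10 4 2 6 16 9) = (0 3 4 2 16 13 14 6 17 11 7 10 9) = [3, 1, 16, 4, 2, 5, 17, 10, 8, 0, 9, 7, 12, 14, 6, 15, 13, 11]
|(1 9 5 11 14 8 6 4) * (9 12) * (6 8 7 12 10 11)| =10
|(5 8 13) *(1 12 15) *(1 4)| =12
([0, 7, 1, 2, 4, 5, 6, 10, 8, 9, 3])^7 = (1 10 2 7 3)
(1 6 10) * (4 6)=(1 4 6 10)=[0, 4, 2, 3, 6, 5, 10, 7, 8, 9, 1]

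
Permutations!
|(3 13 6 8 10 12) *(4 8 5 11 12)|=|(3 13 6 5 11 12)(4 8 10)|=6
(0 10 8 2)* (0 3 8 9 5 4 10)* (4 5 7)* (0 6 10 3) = [6, 1, 0, 8, 3, 5, 10, 4, 2, 7, 9] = (0 6 10 9 7 4 3 8 2)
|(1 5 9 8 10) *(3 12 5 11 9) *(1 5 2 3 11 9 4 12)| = 10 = |(1 9 8 10 5 11 4 12 2 3)|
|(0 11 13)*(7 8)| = |(0 11 13)(7 8)| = 6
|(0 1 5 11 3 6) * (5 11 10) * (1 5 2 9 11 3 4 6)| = |(0 5 10 2 9 11 4 6)(1 3)| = 8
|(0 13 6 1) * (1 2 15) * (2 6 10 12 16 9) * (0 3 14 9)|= |(0 13 10 12 16)(1 3 14 9 2 15)|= 30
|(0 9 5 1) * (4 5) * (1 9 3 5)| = |(0 3 5 9 4 1)| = 6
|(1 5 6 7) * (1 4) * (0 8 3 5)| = |(0 8 3 5 6 7 4 1)| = 8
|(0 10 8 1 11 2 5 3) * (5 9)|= 9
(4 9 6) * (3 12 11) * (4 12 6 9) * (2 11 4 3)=(2 11)(3 6 12 4)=[0, 1, 11, 6, 3, 5, 12, 7, 8, 9, 10, 2, 4]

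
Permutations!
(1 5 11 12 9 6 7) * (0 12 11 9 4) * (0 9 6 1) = (0 12 4 9 1 5 6 7) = [12, 5, 2, 3, 9, 6, 7, 0, 8, 1, 10, 11, 4]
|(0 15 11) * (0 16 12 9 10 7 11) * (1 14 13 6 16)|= |(0 15)(1 14 13 6 16 12 9 10 7 11)|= 10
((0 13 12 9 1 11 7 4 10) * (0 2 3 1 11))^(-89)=(0 1 3 2 10 4 7 11 9 12 13)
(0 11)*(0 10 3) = (0 11 10 3) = [11, 1, 2, 0, 4, 5, 6, 7, 8, 9, 3, 10]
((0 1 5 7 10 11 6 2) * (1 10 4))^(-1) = (0 2 6 11 10)(1 4 7 5)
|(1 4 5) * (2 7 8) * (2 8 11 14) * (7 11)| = 3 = |(1 4 5)(2 11 14)|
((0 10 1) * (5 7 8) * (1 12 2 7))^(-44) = (0 7)(1 2)(5 12)(8 10)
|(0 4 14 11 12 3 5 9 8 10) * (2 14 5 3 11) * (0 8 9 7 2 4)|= 10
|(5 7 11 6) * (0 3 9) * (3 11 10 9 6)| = 8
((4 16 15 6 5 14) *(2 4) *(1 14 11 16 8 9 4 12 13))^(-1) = (1 13 12 2 14)(4 9 8)(5 6 15 16 11)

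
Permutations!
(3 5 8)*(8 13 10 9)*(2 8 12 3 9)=[0, 1, 8, 5, 4, 13, 6, 7, 9, 12, 2, 11, 3, 10]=(2 8 9 12 3 5 13 10)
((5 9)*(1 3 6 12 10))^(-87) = (1 12 3 10 6)(5 9)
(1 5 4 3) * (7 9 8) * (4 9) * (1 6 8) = (1 5 9)(3 6 8 7 4) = [0, 5, 2, 6, 3, 9, 8, 4, 7, 1]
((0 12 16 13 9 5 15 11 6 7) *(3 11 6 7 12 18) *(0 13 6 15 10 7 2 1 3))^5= (0 18)(1 3 11 2)(6 16 12)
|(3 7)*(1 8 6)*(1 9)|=4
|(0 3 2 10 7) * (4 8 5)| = |(0 3 2 10 7)(4 8 5)| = 15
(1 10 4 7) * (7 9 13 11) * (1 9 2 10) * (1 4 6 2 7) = (1 4 7 9 13 11)(2 10 6) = [0, 4, 10, 3, 7, 5, 2, 9, 8, 13, 6, 1, 12, 11]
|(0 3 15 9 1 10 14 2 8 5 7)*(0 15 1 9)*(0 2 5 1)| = 8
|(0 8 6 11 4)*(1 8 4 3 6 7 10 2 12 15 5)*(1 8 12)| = |(0 4)(1 12 15 5 8 7 10 2)(3 6 11)| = 24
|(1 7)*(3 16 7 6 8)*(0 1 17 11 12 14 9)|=12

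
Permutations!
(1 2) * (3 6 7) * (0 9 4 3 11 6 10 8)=(0 9 4 3 10 8)(1 2)(6 7 11)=[9, 2, 1, 10, 3, 5, 7, 11, 0, 4, 8, 6]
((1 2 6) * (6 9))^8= ((1 2 9 6))^8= (9)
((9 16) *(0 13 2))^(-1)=(0 2 13)(9 16)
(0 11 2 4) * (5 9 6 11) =[5, 1, 4, 3, 0, 9, 11, 7, 8, 6, 10, 2] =(0 5 9 6 11 2 4)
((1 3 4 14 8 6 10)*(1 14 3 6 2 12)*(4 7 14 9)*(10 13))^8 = (1 14 9)(2 3 13)(4 6 8)(7 10 12)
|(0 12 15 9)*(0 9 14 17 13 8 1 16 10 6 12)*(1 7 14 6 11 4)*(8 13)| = 60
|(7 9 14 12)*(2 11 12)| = 6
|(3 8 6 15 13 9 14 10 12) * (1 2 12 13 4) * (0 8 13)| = 13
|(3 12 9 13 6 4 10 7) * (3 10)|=6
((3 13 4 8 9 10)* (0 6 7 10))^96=((0 6 7 10 3 13 4 8 9))^96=(0 4 10)(3 6 8)(7 9 13)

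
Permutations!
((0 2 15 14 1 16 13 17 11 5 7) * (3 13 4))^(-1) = ((0 2 15 14 1 16 4 3 13 17 11 5 7))^(-1) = (0 7 5 11 17 13 3 4 16 1 14 15 2)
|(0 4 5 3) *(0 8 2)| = 6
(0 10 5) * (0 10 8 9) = [8, 1, 2, 3, 4, 10, 6, 7, 9, 0, 5] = (0 8 9)(5 10)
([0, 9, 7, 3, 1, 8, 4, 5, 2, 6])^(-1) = [0, 4, 8, 3, 6, 7, 9, 2, 5, 1]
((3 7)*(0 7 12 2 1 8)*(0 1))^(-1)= ((0 7 3 12 2)(1 8))^(-1)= (0 2 12 3 7)(1 8)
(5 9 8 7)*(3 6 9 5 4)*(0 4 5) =[4, 1, 2, 6, 3, 0, 9, 5, 7, 8] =(0 4 3 6 9 8 7 5)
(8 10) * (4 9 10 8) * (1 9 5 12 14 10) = [0, 9, 2, 3, 5, 12, 6, 7, 8, 1, 4, 11, 14, 13, 10] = (1 9)(4 5 12 14 10)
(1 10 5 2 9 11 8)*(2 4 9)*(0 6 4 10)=(0 6 4 9 11 8 1)(5 10)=[6, 0, 2, 3, 9, 10, 4, 7, 1, 11, 5, 8]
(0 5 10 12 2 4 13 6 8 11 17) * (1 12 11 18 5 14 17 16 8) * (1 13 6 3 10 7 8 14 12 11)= (0 12 2 4 6 13 3 10 1 11 16 14 17)(5 7 8 18)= [12, 11, 4, 10, 6, 7, 13, 8, 18, 9, 1, 16, 2, 3, 17, 15, 14, 0, 5]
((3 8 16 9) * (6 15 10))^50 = (3 16)(6 10 15)(8 9)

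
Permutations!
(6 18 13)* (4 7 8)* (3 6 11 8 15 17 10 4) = (3 6 18 13 11 8)(4 7 15 17 10) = [0, 1, 2, 6, 7, 5, 18, 15, 3, 9, 4, 8, 12, 11, 14, 17, 16, 10, 13]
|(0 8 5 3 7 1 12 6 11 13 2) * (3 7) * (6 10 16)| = |(0 8 5 7 1 12 10 16 6 11 13 2)| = 12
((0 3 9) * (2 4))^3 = ((0 3 9)(2 4))^3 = (9)(2 4)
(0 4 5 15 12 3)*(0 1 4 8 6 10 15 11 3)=(0 8 6 10 15 12)(1 4 5 11 3)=[8, 4, 2, 1, 5, 11, 10, 7, 6, 9, 15, 3, 0, 13, 14, 12]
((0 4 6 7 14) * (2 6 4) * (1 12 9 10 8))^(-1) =((0 2 6 7 14)(1 12 9 10 8))^(-1) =(0 14 7 6 2)(1 8 10 9 12)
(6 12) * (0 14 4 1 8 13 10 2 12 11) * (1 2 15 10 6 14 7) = (0 7 1 8 13 6 11)(2 12 14 4)(10 15) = [7, 8, 12, 3, 2, 5, 11, 1, 13, 9, 15, 0, 14, 6, 4, 10]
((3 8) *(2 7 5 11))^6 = ((2 7 5 11)(3 8))^6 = (2 5)(7 11)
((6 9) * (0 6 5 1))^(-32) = ((0 6 9 5 1))^(-32) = (0 5 6 1 9)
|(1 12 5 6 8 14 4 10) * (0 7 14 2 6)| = 24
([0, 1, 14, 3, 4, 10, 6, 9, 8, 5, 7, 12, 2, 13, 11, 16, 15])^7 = (2 12 11 14)(5 9 7 10)(15 16)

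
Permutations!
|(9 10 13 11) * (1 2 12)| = |(1 2 12)(9 10 13 11)| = 12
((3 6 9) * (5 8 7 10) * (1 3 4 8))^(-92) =((1 3 6 9 4 8 7 10 5))^(-92) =(1 10 8 9 3 5 7 4 6)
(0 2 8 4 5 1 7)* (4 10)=(0 2 8 10 4 5 1 7)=[2, 7, 8, 3, 5, 1, 6, 0, 10, 9, 4]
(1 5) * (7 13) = [0, 5, 2, 3, 4, 1, 6, 13, 8, 9, 10, 11, 12, 7] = (1 5)(7 13)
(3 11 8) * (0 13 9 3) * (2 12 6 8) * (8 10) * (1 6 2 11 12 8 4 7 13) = (0 1 6 10 4 7 13 9 3 12 2 8) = [1, 6, 8, 12, 7, 5, 10, 13, 0, 3, 4, 11, 2, 9]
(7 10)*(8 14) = (7 10)(8 14) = [0, 1, 2, 3, 4, 5, 6, 10, 14, 9, 7, 11, 12, 13, 8]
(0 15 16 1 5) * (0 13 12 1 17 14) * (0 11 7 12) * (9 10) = [15, 5, 2, 3, 4, 13, 6, 12, 8, 10, 9, 7, 1, 0, 11, 16, 17, 14] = (0 15 16 17 14 11 7 12 1 5 13)(9 10)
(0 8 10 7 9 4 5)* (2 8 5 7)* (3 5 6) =[6, 1, 8, 5, 7, 0, 3, 9, 10, 4, 2] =(0 6 3 5)(2 8 10)(4 7 9)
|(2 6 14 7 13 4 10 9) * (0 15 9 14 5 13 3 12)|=13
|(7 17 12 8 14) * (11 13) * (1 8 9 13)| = |(1 8 14 7 17 12 9 13 11)| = 9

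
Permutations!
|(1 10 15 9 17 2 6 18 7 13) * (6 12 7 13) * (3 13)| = |(1 10 15 9 17 2 12 7 6 18 3 13)| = 12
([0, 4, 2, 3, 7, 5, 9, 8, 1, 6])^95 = [0, 8, 2, 3, 1, 5, 9, 4, 7, 6]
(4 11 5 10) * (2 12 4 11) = (2 12 4)(5 10 11) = [0, 1, 12, 3, 2, 10, 6, 7, 8, 9, 11, 5, 4]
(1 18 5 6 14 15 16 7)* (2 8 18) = (1 2 8 18 5 6 14 15 16 7) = [0, 2, 8, 3, 4, 6, 14, 1, 18, 9, 10, 11, 12, 13, 15, 16, 7, 17, 5]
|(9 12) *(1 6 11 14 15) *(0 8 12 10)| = |(0 8 12 9 10)(1 6 11 14 15)| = 5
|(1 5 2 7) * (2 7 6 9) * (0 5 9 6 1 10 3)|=15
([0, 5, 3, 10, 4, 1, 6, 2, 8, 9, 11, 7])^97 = [0, 5, 10, 11, 4, 1, 6, 3, 8, 9, 7, 2]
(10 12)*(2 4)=[0, 1, 4, 3, 2, 5, 6, 7, 8, 9, 12, 11, 10]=(2 4)(10 12)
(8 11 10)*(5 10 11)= (11)(5 10 8)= [0, 1, 2, 3, 4, 10, 6, 7, 5, 9, 8, 11]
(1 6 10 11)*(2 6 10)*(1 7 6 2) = (1 10 11 7 6) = [0, 10, 2, 3, 4, 5, 1, 6, 8, 9, 11, 7]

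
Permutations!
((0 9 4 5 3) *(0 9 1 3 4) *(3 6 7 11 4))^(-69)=((0 1 6 7 11 4 5 3 9))^(-69)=(0 7 5)(1 11 3)(4 9 6)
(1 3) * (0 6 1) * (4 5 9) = [6, 3, 2, 0, 5, 9, 1, 7, 8, 4] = (0 6 1 3)(4 5 9)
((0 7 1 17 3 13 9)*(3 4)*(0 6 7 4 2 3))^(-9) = ((0 4)(1 17 2 3 13 9 6 7))^(-9) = (0 4)(1 7 6 9 13 3 2 17)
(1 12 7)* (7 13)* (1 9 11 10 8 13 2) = (1 12 2)(7 9 11 10 8 13) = [0, 12, 1, 3, 4, 5, 6, 9, 13, 11, 8, 10, 2, 7]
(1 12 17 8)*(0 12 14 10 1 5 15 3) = [12, 14, 2, 0, 4, 15, 6, 7, 5, 9, 1, 11, 17, 13, 10, 3, 16, 8] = (0 12 17 8 5 15 3)(1 14 10)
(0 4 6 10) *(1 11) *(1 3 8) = [4, 11, 2, 8, 6, 5, 10, 7, 1, 9, 0, 3] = (0 4 6 10)(1 11 3 8)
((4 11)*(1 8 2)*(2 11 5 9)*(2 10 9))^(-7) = ((1 8 11 4 5 2)(9 10))^(-7) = (1 2 5 4 11 8)(9 10)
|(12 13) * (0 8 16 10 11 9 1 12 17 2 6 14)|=13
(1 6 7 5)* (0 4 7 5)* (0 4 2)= (0 2)(1 6 5)(4 7)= [2, 6, 0, 3, 7, 1, 5, 4]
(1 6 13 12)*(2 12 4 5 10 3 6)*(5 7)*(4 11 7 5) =[0, 2, 12, 6, 5, 10, 13, 4, 8, 9, 3, 7, 1, 11] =(1 2 12)(3 6 13 11 7 4 5 10)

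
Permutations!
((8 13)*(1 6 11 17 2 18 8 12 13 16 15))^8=(1 15 16 8 18 2 17 11 6)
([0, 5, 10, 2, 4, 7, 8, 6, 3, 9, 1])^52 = [0, 8, 7, 5, 4, 3, 10, 2, 1, 9, 6]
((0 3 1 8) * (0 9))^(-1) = (0 9 8 1 3) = ((0 3 1 8 9))^(-1)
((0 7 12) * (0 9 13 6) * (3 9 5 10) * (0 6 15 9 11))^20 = (0 11 3 10 5 12 7)(9 15 13)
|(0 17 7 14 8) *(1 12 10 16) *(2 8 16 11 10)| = 18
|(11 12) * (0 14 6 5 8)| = 10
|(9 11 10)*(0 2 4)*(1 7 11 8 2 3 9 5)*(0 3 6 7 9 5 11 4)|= 10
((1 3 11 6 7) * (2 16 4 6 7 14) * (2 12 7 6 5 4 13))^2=(1 11 14 7 3 6 12)(2 13 16)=((1 3 11 6 14 12 7)(2 16 13)(4 5))^2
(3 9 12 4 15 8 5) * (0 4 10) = (0 4 15 8 5 3 9 12 10) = [4, 1, 2, 9, 15, 3, 6, 7, 5, 12, 0, 11, 10, 13, 14, 8]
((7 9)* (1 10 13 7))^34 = (1 9 7 13 10)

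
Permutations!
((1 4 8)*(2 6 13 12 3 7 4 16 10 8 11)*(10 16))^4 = ((16)(1 10 8)(2 6 13 12 3 7 4 11))^4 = (16)(1 10 8)(2 3)(4 13)(6 7)(11 12)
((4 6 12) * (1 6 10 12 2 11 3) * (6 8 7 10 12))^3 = (1 10 11 8 6 3 7 2)(4 12)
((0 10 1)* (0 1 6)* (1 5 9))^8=((0 10 6)(1 5 9))^8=(0 6 10)(1 9 5)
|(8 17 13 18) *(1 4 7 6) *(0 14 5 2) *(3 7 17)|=36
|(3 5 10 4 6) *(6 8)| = |(3 5 10 4 8 6)| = 6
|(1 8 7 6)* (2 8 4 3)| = 7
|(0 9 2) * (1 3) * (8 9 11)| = |(0 11 8 9 2)(1 3)| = 10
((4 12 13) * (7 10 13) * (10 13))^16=(13)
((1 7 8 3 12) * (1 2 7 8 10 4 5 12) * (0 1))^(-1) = (0 3 8 1)(2 12 5 4 10 7)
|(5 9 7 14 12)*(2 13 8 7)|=8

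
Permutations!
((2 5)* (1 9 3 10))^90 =((1 9 3 10)(2 5))^90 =(1 3)(9 10)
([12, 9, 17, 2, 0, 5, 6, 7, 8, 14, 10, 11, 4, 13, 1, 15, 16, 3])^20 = [4, 14, 3, 17, 12, 5, 6, 7, 8, 1, 10, 11, 0, 13, 9, 15, 16, 2]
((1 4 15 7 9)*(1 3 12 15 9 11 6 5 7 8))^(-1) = (1 8 15 12 3 9 4)(5 6 11 7)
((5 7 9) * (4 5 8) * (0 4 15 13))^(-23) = ((0 4 5 7 9 8 15 13))^(-23) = (0 4 5 7 9 8 15 13)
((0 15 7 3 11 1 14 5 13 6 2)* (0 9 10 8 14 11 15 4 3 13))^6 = (0 6 5 13 14 7 8 15 10 3 9 4 2) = ((0 4 3 15 7 13 6 2 9 10 8 14 5)(1 11))^6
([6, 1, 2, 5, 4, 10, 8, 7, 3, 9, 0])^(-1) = (0 10 5 3 8 6)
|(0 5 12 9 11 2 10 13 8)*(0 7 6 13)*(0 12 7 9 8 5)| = |(2 10 12 8 9 11)(5 7 6 13)| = 12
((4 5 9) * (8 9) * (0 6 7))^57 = (4 5 8 9)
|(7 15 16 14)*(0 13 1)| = |(0 13 1)(7 15 16 14)| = 12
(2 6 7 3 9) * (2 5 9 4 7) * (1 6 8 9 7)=(1 6 2 8 9 5 7 3 4)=[0, 6, 8, 4, 1, 7, 2, 3, 9, 5]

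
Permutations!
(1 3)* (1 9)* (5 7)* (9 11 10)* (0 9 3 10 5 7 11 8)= (0 9 1 10 3 8)(5 11)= [9, 10, 2, 8, 4, 11, 6, 7, 0, 1, 3, 5]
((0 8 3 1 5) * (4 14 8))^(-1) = ((0 4 14 8 3 1 5))^(-1) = (0 5 1 3 8 14 4)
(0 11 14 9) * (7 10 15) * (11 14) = (0 14 9)(7 10 15) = [14, 1, 2, 3, 4, 5, 6, 10, 8, 0, 15, 11, 12, 13, 9, 7]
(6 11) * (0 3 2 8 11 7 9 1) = [3, 0, 8, 2, 4, 5, 7, 9, 11, 1, 10, 6] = (0 3 2 8 11 6 7 9 1)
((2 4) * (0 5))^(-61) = ((0 5)(2 4))^(-61) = (0 5)(2 4)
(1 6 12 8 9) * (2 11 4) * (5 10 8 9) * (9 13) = (1 6 12 13 9)(2 11 4)(5 10 8) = [0, 6, 11, 3, 2, 10, 12, 7, 5, 1, 8, 4, 13, 9]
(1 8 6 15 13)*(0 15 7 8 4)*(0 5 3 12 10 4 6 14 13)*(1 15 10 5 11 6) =(0 10 4 11 6 7 8 14 13 15)(3 12 5) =[10, 1, 2, 12, 11, 3, 7, 8, 14, 9, 4, 6, 5, 15, 13, 0]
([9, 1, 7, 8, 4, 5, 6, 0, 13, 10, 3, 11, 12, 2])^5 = (0 13 10 7 8 9 2 3)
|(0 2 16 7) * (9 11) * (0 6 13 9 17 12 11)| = |(0 2 16 7 6 13 9)(11 17 12)| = 21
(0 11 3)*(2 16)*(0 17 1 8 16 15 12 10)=(0 11 3 17 1 8 16 2 15 12 10)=[11, 8, 15, 17, 4, 5, 6, 7, 16, 9, 0, 3, 10, 13, 14, 12, 2, 1]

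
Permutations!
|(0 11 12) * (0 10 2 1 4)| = 7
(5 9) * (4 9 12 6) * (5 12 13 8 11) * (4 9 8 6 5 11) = (4 8)(5 13 6 9 12) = [0, 1, 2, 3, 8, 13, 9, 7, 4, 12, 10, 11, 5, 6]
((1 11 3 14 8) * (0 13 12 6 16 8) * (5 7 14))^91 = (0 11 12 5 16 14 1 13 3 6 7 8)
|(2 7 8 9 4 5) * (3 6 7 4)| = 15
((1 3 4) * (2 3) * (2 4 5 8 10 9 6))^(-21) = ((1 4)(2 3 5 8 10 9 6))^(-21) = (10)(1 4)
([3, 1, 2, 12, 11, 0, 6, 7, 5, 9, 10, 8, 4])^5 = (0 8 4 3 5 11 12)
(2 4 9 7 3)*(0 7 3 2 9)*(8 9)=(0 7 2 4)(3 8 9)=[7, 1, 4, 8, 0, 5, 6, 2, 9, 3]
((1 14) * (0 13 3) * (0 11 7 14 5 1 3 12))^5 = (0 12 13)(1 5)(3 11 7 14)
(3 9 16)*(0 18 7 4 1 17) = (0 18 7 4 1 17)(3 9 16) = [18, 17, 2, 9, 1, 5, 6, 4, 8, 16, 10, 11, 12, 13, 14, 15, 3, 0, 7]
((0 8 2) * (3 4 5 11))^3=((0 8 2)(3 4 5 11))^3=(3 11 5 4)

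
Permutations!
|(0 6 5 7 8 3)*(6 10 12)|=8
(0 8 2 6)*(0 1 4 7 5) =(0 8 2 6 1 4 7 5) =[8, 4, 6, 3, 7, 0, 1, 5, 2]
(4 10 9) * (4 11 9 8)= (4 10 8)(9 11)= [0, 1, 2, 3, 10, 5, 6, 7, 4, 11, 8, 9]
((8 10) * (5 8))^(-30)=(10)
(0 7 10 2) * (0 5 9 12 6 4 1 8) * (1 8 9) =[7, 9, 5, 3, 8, 1, 4, 10, 0, 12, 2, 11, 6] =(0 7 10 2 5 1 9 12 6 4 8)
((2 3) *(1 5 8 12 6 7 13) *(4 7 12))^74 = (1 8 7)(4 13 5) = ((1 5 8 4 7 13)(2 3)(6 12))^74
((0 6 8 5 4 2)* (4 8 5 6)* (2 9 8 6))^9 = (0 2 8 9 4)(5 6)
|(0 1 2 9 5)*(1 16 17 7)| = |(0 16 17 7 1 2 9 5)| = 8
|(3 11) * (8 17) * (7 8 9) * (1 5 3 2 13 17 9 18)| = 24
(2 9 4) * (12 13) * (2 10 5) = [0, 1, 9, 3, 10, 2, 6, 7, 8, 4, 5, 11, 13, 12] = (2 9 4 10 5)(12 13)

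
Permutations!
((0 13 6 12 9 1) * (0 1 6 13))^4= (13)(6 12 9)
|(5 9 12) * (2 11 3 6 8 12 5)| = 6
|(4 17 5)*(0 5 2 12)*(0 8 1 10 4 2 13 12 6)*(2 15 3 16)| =|(0 5 15 3 16 2 6)(1 10 4 17 13 12 8)| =7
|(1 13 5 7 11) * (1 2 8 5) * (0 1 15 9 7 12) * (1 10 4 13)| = |(0 10 4 13 15 9 7 11 2 8 5 12)| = 12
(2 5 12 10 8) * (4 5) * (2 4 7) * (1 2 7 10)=[0, 2, 10, 3, 5, 12, 6, 7, 4, 9, 8, 11, 1]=(1 2 10 8 4 5 12)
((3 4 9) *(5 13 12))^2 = (3 9 4)(5 12 13)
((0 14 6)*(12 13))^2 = ((0 14 6)(12 13))^2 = (0 6 14)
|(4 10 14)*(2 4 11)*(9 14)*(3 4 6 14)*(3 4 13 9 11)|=9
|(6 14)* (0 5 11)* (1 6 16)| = 12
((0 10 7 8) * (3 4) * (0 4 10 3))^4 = (0 8 10)(3 4 7)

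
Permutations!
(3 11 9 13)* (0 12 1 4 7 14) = (0 12 1 4 7 14)(3 11 9 13) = [12, 4, 2, 11, 7, 5, 6, 14, 8, 13, 10, 9, 1, 3, 0]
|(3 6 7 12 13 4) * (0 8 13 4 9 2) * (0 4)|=10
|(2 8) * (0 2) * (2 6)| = |(0 6 2 8)| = 4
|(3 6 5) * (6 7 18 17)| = 6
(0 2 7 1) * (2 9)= (0 9 2 7 1)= [9, 0, 7, 3, 4, 5, 6, 1, 8, 2]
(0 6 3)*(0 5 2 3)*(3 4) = [6, 1, 4, 5, 3, 2, 0] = (0 6)(2 4 3 5)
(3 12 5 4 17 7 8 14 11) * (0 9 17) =(0 9 17 7 8 14 11 3 12 5 4) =[9, 1, 2, 12, 0, 4, 6, 8, 14, 17, 10, 3, 5, 13, 11, 15, 16, 7]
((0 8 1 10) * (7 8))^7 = (0 8 10 7 1)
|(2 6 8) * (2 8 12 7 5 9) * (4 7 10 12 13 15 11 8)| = 10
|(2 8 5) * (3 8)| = |(2 3 8 5)| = 4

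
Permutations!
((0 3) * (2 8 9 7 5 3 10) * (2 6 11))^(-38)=((0 10 6 11 2 8 9 7 5 3))^(-38)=(0 6 2 9 5)(3 10 11 8 7)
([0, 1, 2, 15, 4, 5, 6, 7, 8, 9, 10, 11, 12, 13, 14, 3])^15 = (3 15)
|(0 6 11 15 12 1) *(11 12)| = |(0 6 12 1)(11 15)| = 4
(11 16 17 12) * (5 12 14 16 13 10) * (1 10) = [0, 10, 2, 3, 4, 12, 6, 7, 8, 9, 5, 13, 11, 1, 16, 15, 17, 14] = (1 10 5 12 11 13)(14 16 17)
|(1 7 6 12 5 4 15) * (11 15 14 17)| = |(1 7 6 12 5 4 14 17 11 15)| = 10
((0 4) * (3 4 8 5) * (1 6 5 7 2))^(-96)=((0 8 7 2 1 6 5 3 4))^(-96)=(0 2 5)(1 3 8)(4 7 6)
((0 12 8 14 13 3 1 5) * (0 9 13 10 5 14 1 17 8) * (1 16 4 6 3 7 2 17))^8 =((0 12)(1 14 10 5 9 13 7 2 17 8 16 4 6 3))^8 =(1 17 10 16 9 6 7)(2 14 8 5 4 13 3)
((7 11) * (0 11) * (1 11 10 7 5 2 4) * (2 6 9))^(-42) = (11)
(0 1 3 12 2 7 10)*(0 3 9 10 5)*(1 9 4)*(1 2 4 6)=[9, 6, 7, 12, 2, 0, 1, 5, 8, 10, 3, 11, 4]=(0 9 10 3 12 4 2 7 5)(1 6)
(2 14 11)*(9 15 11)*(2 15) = (2 14 9)(11 15) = [0, 1, 14, 3, 4, 5, 6, 7, 8, 2, 10, 15, 12, 13, 9, 11]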